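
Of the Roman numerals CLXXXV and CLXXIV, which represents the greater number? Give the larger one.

CLXXXV = 185
CLXXIV = 174
185 is larger

CLXXXV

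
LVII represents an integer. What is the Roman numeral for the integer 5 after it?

LVII = 57
57 + 5 = 62

LXII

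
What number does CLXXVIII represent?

CLXXVIII: C=100, L=50, X=10, X=10, V=5, I=1, I=1, I=1
100 + 50 + 10 + 10 + 5 + 1 + 1 + 1 = 178

178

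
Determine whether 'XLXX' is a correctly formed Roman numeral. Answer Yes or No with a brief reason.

'XLXX': X cannot come right after the subtractive pair XL: once X is subtracted in XL, the next symbol must be smaller than X

No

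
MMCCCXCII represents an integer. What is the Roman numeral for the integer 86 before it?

MMCCCXCII = 2392
2392 - 86 = 2306

MMCCCVI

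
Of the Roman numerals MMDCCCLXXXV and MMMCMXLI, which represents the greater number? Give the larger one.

MMDCCCLXXXV = 2885
MMMCMXLI = 3941
3941 is larger

MMMCMXLI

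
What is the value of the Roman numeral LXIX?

LXIX: L=50, X=10, IX=9
50 + 10 + 9 = 69

69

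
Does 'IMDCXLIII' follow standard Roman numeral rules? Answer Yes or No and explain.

'IMDCXLIII': Invalid subtractive combination: IM

No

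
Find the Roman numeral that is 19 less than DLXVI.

DLXVI = 566
566 - 19 = 547

DXLVII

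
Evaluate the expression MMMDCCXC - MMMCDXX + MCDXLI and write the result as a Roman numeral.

MMMDCCXC = 3790, MMMCDXX = 3420, MCDXLI = 1441
3790 - 3420 = 370
370 + 1441 = 1811

MDCCCXI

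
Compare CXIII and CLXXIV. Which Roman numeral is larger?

CXIII = 113
CLXXIV = 174
174 is larger

CLXXIV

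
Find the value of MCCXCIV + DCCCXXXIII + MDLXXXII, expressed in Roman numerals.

MCCXCIV = 1294, DCCCXXXIII = 833, MDLXXXII = 1582
1294 + 833 = 2127
2127 + 1582 = 3709

MMMDCCIX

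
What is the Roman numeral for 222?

Convert 222 to Roman numerals:
  222 contains 2×100 (CC)
  22 contains 2×10 (XX)
  2 contains 2×1 (II)

CCXXII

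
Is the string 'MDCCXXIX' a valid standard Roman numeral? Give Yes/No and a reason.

'MDCCXXIX': Check the rules: uses only the symbols I, V, X, L, C, D, M; no symbol is repeated more than three times in a row; V, L and D each appear at most once; the only place a smaller symbol precedes a larger one is the allowed subtractive pair IX, the symbol right after such a pair (if any) is smaller than the pair's first symbol, and otherwise the values never increase from left to right. Value: M (1000) + D (500) + C (100) + C (100) + X (10) + X (10) + IX (9) = 1729. So it is a valid standard Roman numeral.

Yes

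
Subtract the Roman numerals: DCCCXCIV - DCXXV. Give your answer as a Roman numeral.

DCCCXCIV = 894
DCXXV = 625
894 - 625 = 269

CCLXIX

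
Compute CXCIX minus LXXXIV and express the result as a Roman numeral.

CXCIX = 199
LXXXIV = 84
199 - 84 = 115

CXV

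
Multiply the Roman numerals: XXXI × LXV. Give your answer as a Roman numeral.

XXXI = 31
LXV = 65
31 × 65 = 2015

MMXV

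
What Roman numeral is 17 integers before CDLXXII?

CDLXXII = 472
472 - 17 = 455

CDLV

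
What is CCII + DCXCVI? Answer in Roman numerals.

CCII = 202
DCXCVI = 696
202 + 696 = 898

DCCCXCVIII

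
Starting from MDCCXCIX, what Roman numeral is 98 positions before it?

MDCCXCIX = 1799
1799 - 98 = 1701

MDCCI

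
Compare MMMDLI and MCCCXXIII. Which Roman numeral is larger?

MMMDLI = 3551
MCCCXXIII = 1323
3551 is larger

MMMDLI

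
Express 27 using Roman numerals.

Convert 27 to Roman numerals:
  27 contains 2×10 (XX)
  7 contains 1×5 (V)
  2 contains 2×1 (II)

XXVII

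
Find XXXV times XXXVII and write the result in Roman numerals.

XXXV = 35
XXXVII = 37
35 × 37 = 1295

MCCXCV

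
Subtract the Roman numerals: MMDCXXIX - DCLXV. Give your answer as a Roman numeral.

MMDCXXIX = 2629
DCLXV = 665
2629 - 665 = 1964

MCMLXIV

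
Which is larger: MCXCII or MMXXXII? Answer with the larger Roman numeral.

MCXCII = 1192
MMXXXII = 2032
2032 is larger

MMXXXII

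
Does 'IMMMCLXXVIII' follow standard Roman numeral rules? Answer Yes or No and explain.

'IMMMCLXXVIII': Invalid subtractive combination: IM

No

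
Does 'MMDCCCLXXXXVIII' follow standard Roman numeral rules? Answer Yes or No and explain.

'MMDCCCLXXXXVIII': More than 3 consecutive X's

No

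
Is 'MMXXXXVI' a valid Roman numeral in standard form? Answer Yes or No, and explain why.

'MMXXXXVI': More than 3 consecutive X's

No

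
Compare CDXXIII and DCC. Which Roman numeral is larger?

CDXXIII = 423
DCC = 700
700 is larger

DCC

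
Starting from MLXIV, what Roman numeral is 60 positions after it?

MLXIV = 1064
1064 + 60 = 1124

MCXXIV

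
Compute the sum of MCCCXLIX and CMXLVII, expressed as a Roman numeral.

MCCCXLIX = 1349
CMXLVII = 947
1349 + 947 = 2296

MMCCXCVI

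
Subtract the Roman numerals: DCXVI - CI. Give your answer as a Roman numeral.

DCXVI = 616
CI = 101
616 - 101 = 515

DXV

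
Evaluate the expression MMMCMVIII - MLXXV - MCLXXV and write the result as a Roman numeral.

MMMCMVIII = 3908, MLXXV = 1075, MCLXXV = 1175
3908 - 1075 = 2833
2833 - 1175 = 1658

MDCLVIII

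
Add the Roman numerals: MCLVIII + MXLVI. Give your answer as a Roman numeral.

MCLVIII = 1158
MXLVI = 1046
1158 + 1046 = 2204

MMCCIV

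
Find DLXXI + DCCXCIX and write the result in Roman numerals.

DLXXI = 571
DCCXCIX = 799
571 + 799 = 1370

MCCCLXX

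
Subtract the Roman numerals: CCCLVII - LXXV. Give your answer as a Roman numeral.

CCCLVII = 357
LXXV = 75
357 - 75 = 282

CCLXXXII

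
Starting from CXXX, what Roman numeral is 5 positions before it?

CXXX = 130
130 - 5 = 125

CXXV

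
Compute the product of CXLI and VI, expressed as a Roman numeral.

CXLI = 141
VI = 6
141 × 6 = 846

DCCCXLVI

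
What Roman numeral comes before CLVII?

CLVII = 157, so the previous integer is 157 - 1 = 156

CLVI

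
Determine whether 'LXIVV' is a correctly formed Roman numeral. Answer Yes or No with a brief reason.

'LXIVV': V should not appear more than once

No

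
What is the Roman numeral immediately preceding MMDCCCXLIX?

MMDCCCXLIX = 2849, so the previous integer is 2849 - 1 = 2848

MMDCCCXLVIII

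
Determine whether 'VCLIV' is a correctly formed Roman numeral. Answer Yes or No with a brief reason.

'VCLIV': V should not appear more than once

No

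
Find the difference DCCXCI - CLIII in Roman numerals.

DCCXCI = 791
CLIII = 153
791 - 153 = 638

DCXXXVIII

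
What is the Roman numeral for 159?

Convert 159 to Roman numerals:
  159 contains 1×100 (C)
  59 contains 1×50 (L)
  9 contains 1×9 (IX)

CLIX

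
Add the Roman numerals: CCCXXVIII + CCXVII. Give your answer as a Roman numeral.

CCCXXVIII = 328
CCXVII = 217
328 + 217 = 545

DXLV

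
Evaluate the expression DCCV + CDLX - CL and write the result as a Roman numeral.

DCCV = 705, CDLX = 460, CL = 150
705 + 460 = 1165
1165 - 150 = 1015

MXV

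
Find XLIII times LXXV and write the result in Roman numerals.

XLIII = 43
LXXV = 75
43 × 75 = 3225

MMMCCXXV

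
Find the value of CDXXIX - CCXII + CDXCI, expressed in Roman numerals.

CDXXIX = 429, CCXII = 212, CDXCI = 491
429 - 212 = 217
217 + 491 = 708

DCCVIII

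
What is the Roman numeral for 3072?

Convert 3072 to Roman numerals:
  3072 contains 3×1000 (MMM)
  72 contains 1×50 (L)
  22 contains 2×10 (XX)
  2 contains 2×1 (II)

MMMLXXII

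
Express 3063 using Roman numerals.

Convert 3063 to Roman numerals:
  3063 contains 3×1000 (MMM)
  63 contains 1×50 (L)
  13 contains 1×10 (X)
  3 contains 3×1 (III)

MMMLXIII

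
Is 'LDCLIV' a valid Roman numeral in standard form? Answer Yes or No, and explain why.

'LDCLIV': L should not appear more than once

No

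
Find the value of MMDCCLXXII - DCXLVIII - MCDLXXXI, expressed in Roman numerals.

MMDCCLXXII = 2772, DCXLVIII = 648, MCDLXXXI = 1481
2772 - 648 = 2124
2124 - 1481 = 643

DCXLIII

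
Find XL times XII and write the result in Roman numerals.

XL = 40
XII = 12
40 × 12 = 480

CDLXXX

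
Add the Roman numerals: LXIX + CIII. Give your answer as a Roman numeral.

LXIX = 69
CIII = 103
69 + 103 = 172

CLXXII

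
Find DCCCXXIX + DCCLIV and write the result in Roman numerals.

DCCCXXIX = 829
DCCLIV = 754
829 + 754 = 1583

MDLXXXIII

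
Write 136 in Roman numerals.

Convert 136 to Roman numerals:
  136 contains 1×100 (C)
  36 contains 3×10 (XXX)
  6 contains 1×5 (V)
  1 contains 1×1 (I)

CXXXVI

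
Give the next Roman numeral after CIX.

CIX = 109; next is 110

CX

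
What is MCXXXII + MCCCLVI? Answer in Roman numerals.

MCXXXII = 1132
MCCCLVI = 1356
1132 + 1356 = 2488

MMCDLXXXVIII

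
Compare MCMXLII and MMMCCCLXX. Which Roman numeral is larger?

MCMXLII = 1942
MMMCCCLXX = 3370
3370 is larger

MMMCCCLXX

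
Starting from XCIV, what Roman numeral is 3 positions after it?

XCIV = 94
94 + 3 = 97

XCVII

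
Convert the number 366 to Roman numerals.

Convert 366 to Roman numerals:
  366 contains 3×100 (CCC)
  66 contains 1×50 (L)
  16 contains 1×10 (X)
  6 contains 1×5 (V)
  1 contains 1×1 (I)

CCCLXVI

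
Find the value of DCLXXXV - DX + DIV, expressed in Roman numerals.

DCLXXXV = 685, DX = 510, DIV = 504
685 - 510 = 175
175 + 504 = 679

DCLXXIX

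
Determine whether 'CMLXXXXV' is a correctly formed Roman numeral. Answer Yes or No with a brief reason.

'CMLXXXXV': More than 3 consecutive X's

No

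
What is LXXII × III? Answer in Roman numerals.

LXXII = 72
III = 3
72 × 3 = 216

CCXVI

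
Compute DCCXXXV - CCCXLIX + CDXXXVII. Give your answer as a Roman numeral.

DCCXXXV = 735, CCCXLIX = 349, CDXXXVII = 437
735 - 349 = 386
386 + 437 = 823

DCCCXXIII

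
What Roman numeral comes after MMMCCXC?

MMMCCXC = 3290; next is 3291

MMMCCXCI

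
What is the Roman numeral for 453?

Convert 453 to Roman numerals:
  453 contains 1×400 (CD)
  53 contains 1×50 (L)
  3 contains 3×1 (III)

CDLIII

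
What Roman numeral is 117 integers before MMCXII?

MMCXII = 2112
2112 - 117 = 1995

MCMXCV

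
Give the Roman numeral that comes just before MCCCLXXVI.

MCCCLXXVI = 1376; previous is 1375

MCCCLXXV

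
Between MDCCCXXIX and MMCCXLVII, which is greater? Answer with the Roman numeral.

MDCCCXXIX = 1829
MMCCXLVII = 2247
2247 is larger

MMCCXLVII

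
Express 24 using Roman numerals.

Convert 24 to Roman numerals:
  24 contains 2×10 (XX)
  4 contains 1×4 (IV)

XXIV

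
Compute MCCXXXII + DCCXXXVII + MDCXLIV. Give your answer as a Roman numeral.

MCCXXXII = 1232, DCCXXXVII = 737, MDCXLIV = 1644
1232 + 737 = 1969
1969 + 1644 = 3613

MMMDCXIII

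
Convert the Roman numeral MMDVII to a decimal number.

MMDVII: M=1000, M=1000, D=500, V=5, I=1, I=1
1000 + 1000 + 500 + 5 + 1 + 1 = 2507

2507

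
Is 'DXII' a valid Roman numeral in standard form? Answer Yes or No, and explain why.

'DXII': Check the rules: uses only the symbols I, V, X, L, C, D, M; no symbol is repeated more than three times in a row; V, L and D each appear at most once; no smaller symbol precedes a larger one (values never increase from left to right). Value: D (500) + X (10) + I (1) + I (1) = 512. So it is a valid standard Roman numeral.

Yes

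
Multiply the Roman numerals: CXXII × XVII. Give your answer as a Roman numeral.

CXXII = 122
XVII = 17
122 × 17 = 2074

MMLXXIV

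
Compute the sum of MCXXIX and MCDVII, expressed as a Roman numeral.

MCXXIX = 1129
MCDVII = 1407
1129 + 1407 = 2536

MMDXXXVI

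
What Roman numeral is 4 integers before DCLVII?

DCLVII = 657
657 - 4 = 653

DCLIII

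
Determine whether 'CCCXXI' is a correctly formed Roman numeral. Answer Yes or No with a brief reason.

'CCCXXI': Check the rules: uses only the symbols I, V, X, L, C, D, M; no symbol is repeated more than three times in a row; V, L and D each appear at most once; no smaller symbol precedes a larger one (values never increase from left to right). Value: C (100) + C (100) + C (100) + X (10) + X (10) + I (1) = 321. So it is a valid standard Roman numeral.

Yes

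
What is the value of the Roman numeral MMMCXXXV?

MMMCXXXV: M=1000, M=1000, M=1000, C=100, X=10, X=10, X=10, V=5
1000 + 1000 + 1000 + 100 + 10 + 10 + 10 + 5 = 3135

3135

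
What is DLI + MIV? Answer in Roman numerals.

DLI = 551
MIV = 1004
551 + 1004 = 1555

MDLV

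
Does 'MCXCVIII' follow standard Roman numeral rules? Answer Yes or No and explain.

'MCXCVIII': Check the rules: uses only the symbols I, V, X, L, C, D, M; no symbol is repeated more than three times in a row; V, L and D each appear at most once; the only place a smaller symbol precedes a larger one is the allowed subtractive pair XC, the symbol right after such a pair (if any) is smaller than the pair's first symbol, and otherwise the values never increase from left to right. Value: M (1000) + C (100) + XC (90) + V (5) + I (1) + I (1) + I (1) = 1198. So it is a valid standard Roman numeral.

Yes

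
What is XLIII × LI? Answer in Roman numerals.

XLIII = 43
LI = 51
43 × 51 = 2193

MMCXCIII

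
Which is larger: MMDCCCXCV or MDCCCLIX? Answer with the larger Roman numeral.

MMDCCCXCV = 2895
MDCCCLIX = 1859
2895 is larger

MMDCCCXCV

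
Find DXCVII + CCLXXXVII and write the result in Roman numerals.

DXCVII = 597
CCLXXXVII = 287
597 + 287 = 884

DCCCLXXXIV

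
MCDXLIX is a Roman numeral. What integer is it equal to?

MCDXLIX: M=1000, CD=400, XL=40, IX=9
1000 + 400 + 40 + 9 = 1449

1449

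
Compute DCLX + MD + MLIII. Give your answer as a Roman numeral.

DCLX = 660, MD = 1500, MLIII = 1053
660 + 1500 = 2160
2160 + 1053 = 3213

MMMCCXIII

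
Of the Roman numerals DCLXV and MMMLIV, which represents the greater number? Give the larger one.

DCLXV = 665
MMMLIV = 3054
3054 is larger

MMMLIV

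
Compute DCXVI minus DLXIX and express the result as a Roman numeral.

DCXVI = 616
DLXIX = 569
616 - 569 = 47

XLVII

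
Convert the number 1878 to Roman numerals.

Convert 1878 to Roman numerals:
  1878 contains 1×1000 (M)
  878 contains 1×500 (D)
  378 contains 3×100 (CCC)
  78 contains 1×50 (L)
  28 contains 2×10 (XX)
  8 contains 1×5 (V)
  3 contains 3×1 (III)

MDCCCLXXVIII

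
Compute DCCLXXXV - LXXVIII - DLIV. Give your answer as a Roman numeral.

DCCLXXXV = 785, LXXVIII = 78, DLIV = 554
785 - 78 = 707
707 - 554 = 153

CLIII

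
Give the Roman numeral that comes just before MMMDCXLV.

MMMDCXLV = 3645, so the previous integer is 3645 - 1 = 3644

MMMDCXLIV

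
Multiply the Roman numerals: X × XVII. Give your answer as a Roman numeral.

X = 10
XVII = 17
10 × 17 = 170

CLXX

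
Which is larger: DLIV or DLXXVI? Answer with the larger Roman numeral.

DLIV = 554
DLXXVI = 576
576 is larger

DLXXVI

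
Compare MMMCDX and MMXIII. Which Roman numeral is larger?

MMMCDX = 3410
MMXIII = 2013
3410 is larger

MMMCDX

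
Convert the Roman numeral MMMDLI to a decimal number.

MMMDLI: M=1000, M=1000, M=1000, D=500, L=50, I=1
1000 + 1000 + 1000 + 500 + 50 + 1 = 3551

3551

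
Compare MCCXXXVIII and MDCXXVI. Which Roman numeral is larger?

MCCXXXVIII = 1238
MDCXXVI = 1626
1626 is larger

MDCXXVI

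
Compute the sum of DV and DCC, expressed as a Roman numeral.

DV = 505
DCC = 700
505 + 700 = 1205

MCCV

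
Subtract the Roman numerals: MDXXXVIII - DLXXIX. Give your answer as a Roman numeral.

MDXXXVIII = 1538
DLXXIX = 579
1538 - 579 = 959

CMLIX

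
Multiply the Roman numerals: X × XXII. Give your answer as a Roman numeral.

X = 10
XXII = 22
10 × 22 = 220

CCXX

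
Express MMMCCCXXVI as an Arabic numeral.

MMMCCCXXVI: M=1000, M=1000, M=1000, C=100, C=100, C=100, X=10, X=10, V=5, I=1
1000 + 1000 + 1000 + 100 + 100 + 100 + 10 + 10 + 5 + 1 = 3326

3326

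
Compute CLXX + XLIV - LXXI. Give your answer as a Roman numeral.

CLXX = 170, XLIV = 44, LXXI = 71
170 + 44 = 214
214 - 71 = 143

CXLIII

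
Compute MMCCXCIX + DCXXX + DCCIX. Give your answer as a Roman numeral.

MMCCXCIX = 2299, DCXXX = 630, DCCIX = 709
2299 + 630 = 2929
2929 + 709 = 3638

MMMDCXXXVIII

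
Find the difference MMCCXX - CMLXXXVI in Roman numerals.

MMCCXX = 2220
CMLXXXVI = 986
2220 - 986 = 1234

MCCXXXIV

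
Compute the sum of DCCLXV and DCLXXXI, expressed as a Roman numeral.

DCCLXV = 765
DCLXXXI = 681
765 + 681 = 1446

MCDXLVI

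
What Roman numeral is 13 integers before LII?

LII = 52
52 - 13 = 39

XXXIX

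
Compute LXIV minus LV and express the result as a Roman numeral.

LXIV = 64
LV = 55
64 - 55 = 9

IX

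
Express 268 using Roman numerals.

Convert 268 to Roman numerals:
  268 contains 2×100 (CC)
  68 contains 1×50 (L)
  18 contains 1×10 (X)
  8 contains 1×5 (V)
  3 contains 3×1 (III)

CCLXVIII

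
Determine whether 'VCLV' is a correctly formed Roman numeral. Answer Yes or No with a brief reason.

'VCLV': V should not appear more than once

No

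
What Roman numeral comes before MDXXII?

MDXXII = 1522, so the previous integer is 1522 - 1 = 1521

MDXXI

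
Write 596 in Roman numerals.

Convert 596 to Roman numerals:
  596 contains 1×500 (D)
  96 contains 1×90 (XC)
  6 contains 1×5 (V)
  1 contains 1×1 (I)

DXCVI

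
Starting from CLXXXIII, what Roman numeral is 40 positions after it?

CLXXXIII = 183
183 + 40 = 223

CCXXIII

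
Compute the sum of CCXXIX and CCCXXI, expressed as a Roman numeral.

CCXXIX = 229
CCCXXI = 321
229 + 321 = 550

DL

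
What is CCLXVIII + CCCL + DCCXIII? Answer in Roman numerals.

CCLXVIII = 268, CCCL = 350, DCCXIII = 713
268 + 350 = 618
618 + 713 = 1331

MCCCXXXI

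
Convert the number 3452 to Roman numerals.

Convert 3452 to Roman numerals:
  3452 contains 3×1000 (MMM)
  452 contains 1×400 (CD)
  52 contains 1×50 (L)
  2 contains 2×1 (II)

MMMCDLII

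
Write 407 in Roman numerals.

Convert 407 to Roman numerals:
  407 contains 1×400 (CD)
  7 contains 1×5 (V)
  2 contains 2×1 (II)

CDVII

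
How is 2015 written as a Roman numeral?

Convert 2015 to Roman numerals:
  2015 contains 2×1000 (MM)
  15 contains 1×10 (X)
  5 contains 1×5 (V)

MMXV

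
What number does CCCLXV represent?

CCCLXV: C=100, C=100, C=100, L=50, X=10, V=5
100 + 100 + 100 + 50 + 10 + 5 = 365

365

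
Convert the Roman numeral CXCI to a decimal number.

CXCI: C=100, XC=90, I=1
100 + 90 + 1 = 191

191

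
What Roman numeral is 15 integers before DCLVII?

DCLVII = 657
657 - 15 = 642

DCXLII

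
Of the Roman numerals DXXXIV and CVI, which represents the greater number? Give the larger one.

DXXXIV = 534
CVI = 106
534 is larger

DXXXIV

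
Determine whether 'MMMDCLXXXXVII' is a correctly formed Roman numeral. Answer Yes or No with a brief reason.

'MMMDCLXXXXVII': More than 3 consecutive X's

No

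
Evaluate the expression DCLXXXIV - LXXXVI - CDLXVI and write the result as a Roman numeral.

DCLXXXIV = 684, LXXXVI = 86, CDLXVI = 466
684 - 86 = 598
598 - 466 = 132

CXXXII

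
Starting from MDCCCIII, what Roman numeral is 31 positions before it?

MDCCCIII = 1803
1803 - 31 = 1772

MDCCLXXII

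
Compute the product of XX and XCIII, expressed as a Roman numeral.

XX = 20
XCIII = 93
20 × 93 = 1860

MDCCCLX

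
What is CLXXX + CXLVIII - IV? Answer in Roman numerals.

CLXXX = 180, CXLVIII = 148, IV = 4
180 + 148 = 328
328 - 4 = 324

CCCXXIV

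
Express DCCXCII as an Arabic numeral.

DCCXCII: D=500, C=100, C=100, XC=90, I=1, I=1
500 + 100 + 100 + 90 + 1 + 1 = 792

792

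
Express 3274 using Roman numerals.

Convert 3274 to Roman numerals:
  3274 contains 3×1000 (MMM)
  274 contains 2×100 (CC)
  74 contains 1×50 (L)
  24 contains 2×10 (XX)
  4 contains 1×4 (IV)

MMMCCLXXIV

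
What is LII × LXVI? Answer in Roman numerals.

LII = 52
LXVI = 66
52 × 66 = 3432

MMMCDXXXII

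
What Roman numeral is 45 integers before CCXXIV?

CCXXIV = 224
224 - 45 = 179

CLXXIX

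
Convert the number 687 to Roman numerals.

Convert 687 to Roman numerals:
  687 contains 1×500 (D)
  187 contains 1×100 (C)
  87 contains 1×50 (L)
  37 contains 3×10 (XXX)
  7 contains 1×5 (V)
  2 contains 2×1 (II)

DCLXXXVII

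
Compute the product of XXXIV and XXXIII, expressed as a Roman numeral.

XXXIV = 34
XXXIII = 33
34 × 33 = 1122

MCXXII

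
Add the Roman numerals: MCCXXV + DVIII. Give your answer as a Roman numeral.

MCCXXV = 1225
DVIII = 508
1225 + 508 = 1733

MDCCXXXIII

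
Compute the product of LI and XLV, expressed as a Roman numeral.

LI = 51
XLV = 45
51 × 45 = 2295

MMCCXCV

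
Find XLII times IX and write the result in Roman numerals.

XLII = 42
IX = 9
42 × 9 = 378

CCCLXXVIII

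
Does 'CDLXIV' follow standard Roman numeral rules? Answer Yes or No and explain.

'CDLXIV': Check the rules: uses only the symbols I, V, X, L, C, D, M; no symbol is repeated more than three times in a row; V, L and D each appear at most once; the only places a smaller symbol precedes a larger one are the allowed subtractive pairs CD, IV, the symbol right after such a pair (if any) is smaller than the pair's first symbol, and otherwise the values never increase from left to right. Value: CD (400) + L (50) + X (10) + IV (4) = 464. So it is a valid standard Roman numeral.

Yes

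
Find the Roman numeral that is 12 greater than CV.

CV = 105
105 + 12 = 117

CXVII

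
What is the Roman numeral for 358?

Convert 358 to Roman numerals:
  358 contains 3×100 (CCC)
  58 contains 1×50 (L)
  8 contains 1×5 (V)
  3 contains 3×1 (III)

CCCLVIII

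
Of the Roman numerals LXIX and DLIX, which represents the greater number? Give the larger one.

LXIX = 69
DLIX = 559
559 is larger

DLIX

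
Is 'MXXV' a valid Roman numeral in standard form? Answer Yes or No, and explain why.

'MXXV': Check the rules: uses only the symbols I, V, X, L, C, D, M; no symbol is repeated more than three times in a row; V, L and D each appear at most once; no smaller symbol precedes a larger one (values never increase from left to right). Value: M (1000) + X (10) + X (10) + V (5) = 1025. So it is a valid standard Roman numeral.

Yes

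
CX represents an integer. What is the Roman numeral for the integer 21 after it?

CX = 110
110 + 21 = 131

CXXXI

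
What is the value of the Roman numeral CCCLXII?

CCCLXII: C=100, C=100, C=100, L=50, X=10, I=1, I=1
100 + 100 + 100 + 50 + 10 + 1 + 1 = 362

362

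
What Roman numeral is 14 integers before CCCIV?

CCCIV = 304
304 - 14 = 290

CCXC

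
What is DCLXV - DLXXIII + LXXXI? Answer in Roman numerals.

DCLXV = 665, DLXXIII = 573, LXXXI = 81
665 - 573 = 92
92 + 81 = 173

CLXXIII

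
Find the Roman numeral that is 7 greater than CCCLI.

CCCLI = 351
351 + 7 = 358

CCCLVIII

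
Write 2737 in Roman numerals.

Convert 2737 to Roman numerals:
  2737 contains 2×1000 (MM)
  737 contains 1×500 (D)
  237 contains 2×100 (CC)
  37 contains 3×10 (XXX)
  7 contains 1×5 (V)
  2 contains 2×1 (II)

MMDCCXXXVII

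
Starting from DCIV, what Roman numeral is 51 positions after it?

DCIV = 604
604 + 51 = 655

DCLV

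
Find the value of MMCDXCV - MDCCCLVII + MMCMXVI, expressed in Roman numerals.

MMCDXCV = 2495, MDCCCLVII = 1857, MMCMXVI = 2916
2495 - 1857 = 638
638 + 2916 = 3554

MMMDLIV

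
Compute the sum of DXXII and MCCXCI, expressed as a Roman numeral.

DXXII = 522
MCCXCI = 1291
522 + 1291 = 1813

MDCCCXIII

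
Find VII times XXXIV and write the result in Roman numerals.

VII = 7
XXXIV = 34
7 × 34 = 238

CCXXXVIII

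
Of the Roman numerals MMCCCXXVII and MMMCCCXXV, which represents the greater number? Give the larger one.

MMCCCXXVII = 2327
MMMCCCXXV = 3325
3325 is larger

MMMCCCXXV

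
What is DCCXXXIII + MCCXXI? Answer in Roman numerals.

DCCXXXIII = 733
MCCXXI = 1221
733 + 1221 = 1954

MCMLIV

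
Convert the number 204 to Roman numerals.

Convert 204 to Roman numerals:
  204 contains 2×100 (CC)
  4 contains 1×4 (IV)

CCIV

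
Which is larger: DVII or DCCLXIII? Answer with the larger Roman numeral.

DVII = 507
DCCLXIII = 763
763 is larger

DCCLXIII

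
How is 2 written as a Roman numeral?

Convert 2 to Roman numerals:
  2 contains 2×1 (II)

II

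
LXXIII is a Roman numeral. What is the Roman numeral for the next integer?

LXXIII = 73; next is 74

LXXIV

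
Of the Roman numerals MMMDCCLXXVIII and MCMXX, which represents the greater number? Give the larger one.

MMMDCCLXXVIII = 3778
MCMXX = 1920
3778 is larger

MMMDCCLXXVIII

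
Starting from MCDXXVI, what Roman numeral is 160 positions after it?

MCDXXVI = 1426
1426 + 160 = 1586

MDLXXXVI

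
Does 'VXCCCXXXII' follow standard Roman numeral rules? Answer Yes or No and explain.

'VXCCCXXXII': Invalid subtractive combination: VX

No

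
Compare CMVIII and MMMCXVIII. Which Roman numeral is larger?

CMVIII = 908
MMMCXVIII = 3118
3118 is larger

MMMCXVIII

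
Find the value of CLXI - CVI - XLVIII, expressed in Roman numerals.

CLXI = 161, CVI = 106, XLVIII = 48
161 - 106 = 55
55 - 48 = 7

VII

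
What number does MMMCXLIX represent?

MMMCXLIX: M=1000, M=1000, M=1000, C=100, XL=40, IX=9
1000 + 1000 + 1000 + 100 + 40 + 9 = 3149

3149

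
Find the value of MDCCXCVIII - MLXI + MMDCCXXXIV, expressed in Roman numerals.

MDCCXCVIII = 1798, MLXI = 1061, MMDCCXXXIV = 2734
1798 - 1061 = 737
737 + 2734 = 3471

MMMCDLXXI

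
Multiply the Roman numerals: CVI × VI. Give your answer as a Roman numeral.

CVI = 106
VI = 6
106 × 6 = 636

DCXXXVI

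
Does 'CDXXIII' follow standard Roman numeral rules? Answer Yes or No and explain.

'CDXXIII': Check the rules: uses only the symbols I, V, X, L, C, D, M; no symbol is repeated more than three times in a row; V, L and D each appear at most once; the only place a smaller symbol precedes a larger one is the allowed subtractive pair CD, the symbol right after such a pair (if any) is smaller than the pair's first symbol, and otherwise the values never increase from left to right. Value: CD (400) + X (10) + X (10) + I (1) + I (1) + I (1) = 423. So it is a valid standard Roman numeral.

Yes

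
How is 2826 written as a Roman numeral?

Convert 2826 to Roman numerals:
  2826 contains 2×1000 (MM)
  826 contains 1×500 (D)
  326 contains 3×100 (CCC)
  26 contains 2×10 (XX)
  6 contains 1×5 (V)
  1 contains 1×1 (I)

MMDCCCXXVI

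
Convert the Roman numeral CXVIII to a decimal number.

CXVIII: C=100, X=10, V=5, I=1, I=1, I=1
100 + 10 + 5 + 1 + 1 + 1 = 118

118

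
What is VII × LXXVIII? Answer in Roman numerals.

VII = 7
LXXVIII = 78
7 × 78 = 546

DXLVI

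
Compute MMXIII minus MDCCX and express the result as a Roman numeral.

MMXIII = 2013
MDCCX = 1710
2013 - 1710 = 303

CCCIII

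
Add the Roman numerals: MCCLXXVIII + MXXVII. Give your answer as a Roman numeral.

MCCLXXVIII = 1278
MXXVII = 1027
1278 + 1027 = 2305

MMCCCV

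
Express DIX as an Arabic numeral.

DIX: D=500, IX=9
500 + 9 = 509

509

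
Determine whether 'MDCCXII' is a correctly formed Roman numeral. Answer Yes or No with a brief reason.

'MDCCXII': Check the rules: uses only the symbols I, V, X, L, C, D, M; no symbol is repeated more than three times in a row; V, L and D each appear at most once; no smaller symbol precedes a larger one (values never increase from left to right). Value: M (1000) + D (500) + C (100) + C (100) + X (10) + I (1) + I (1) = 1712. So it is a valid standard Roman numeral.

Yes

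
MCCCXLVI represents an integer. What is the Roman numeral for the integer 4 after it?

MCCCXLVI = 1346
1346 + 4 = 1350

MCCCL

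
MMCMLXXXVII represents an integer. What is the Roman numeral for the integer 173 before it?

MMCMLXXXVII = 2987
2987 - 173 = 2814

MMDCCCXIV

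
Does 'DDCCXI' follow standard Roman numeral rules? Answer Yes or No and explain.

'DDCCXI': D should not appear more than once

No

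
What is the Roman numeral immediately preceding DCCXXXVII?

DCCXXXVII = 737, so the previous integer is 737 - 1 = 736

DCCXXXVI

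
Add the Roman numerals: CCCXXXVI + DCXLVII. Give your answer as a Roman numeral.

CCCXXXVI = 336
DCXLVII = 647
336 + 647 = 983

CMLXXXIII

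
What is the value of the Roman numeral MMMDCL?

MMMDCL: M=1000, M=1000, M=1000, D=500, C=100, L=50
1000 + 1000 + 1000 + 500 + 100 + 50 = 3650

3650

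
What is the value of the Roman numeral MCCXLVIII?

MCCXLVIII: M=1000, C=100, C=100, XL=40, V=5, I=1, I=1, I=1
1000 + 100 + 100 + 40 + 5 + 1 + 1 + 1 = 1248

1248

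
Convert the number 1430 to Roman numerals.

Convert 1430 to Roman numerals:
  1430 contains 1×1000 (M)
  430 contains 1×400 (CD)
  30 contains 3×10 (XXX)

MCDXXX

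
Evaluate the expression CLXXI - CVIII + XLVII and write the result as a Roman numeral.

CLXXI = 171, CVIII = 108, XLVII = 47
171 - 108 = 63
63 + 47 = 110

CX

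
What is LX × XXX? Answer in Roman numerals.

LX = 60
XXX = 30
60 × 30 = 1800

MDCCC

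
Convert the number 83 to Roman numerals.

Convert 83 to Roman numerals:
  83 contains 1×50 (L)
  33 contains 3×10 (XXX)
  3 contains 3×1 (III)

LXXXIII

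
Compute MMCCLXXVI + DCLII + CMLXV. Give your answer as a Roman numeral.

MMCCLXXVI = 2276, DCLII = 652, CMLXV = 965
2276 + 652 = 2928
2928 + 965 = 3893

MMMDCCCXCIII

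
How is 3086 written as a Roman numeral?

Convert 3086 to Roman numerals:
  3086 contains 3×1000 (MMM)
  86 contains 1×50 (L)
  36 contains 3×10 (XXX)
  6 contains 1×5 (V)
  1 contains 1×1 (I)

MMMLXXXVI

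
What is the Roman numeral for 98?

Convert 98 to Roman numerals:
  98 contains 1×90 (XC)
  8 contains 1×5 (V)
  3 contains 3×1 (III)

XCVIII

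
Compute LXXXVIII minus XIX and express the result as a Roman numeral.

LXXXVIII = 88
XIX = 19
88 - 19 = 69

LXIX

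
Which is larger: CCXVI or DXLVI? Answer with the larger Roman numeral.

CCXVI = 216
DXLVI = 546
546 is larger

DXLVI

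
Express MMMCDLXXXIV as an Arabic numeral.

MMMCDLXXXIV: M=1000, M=1000, M=1000, CD=400, L=50, X=10, X=10, X=10, IV=4
1000 + 1000 + 1000 + 400 + 50 + 10 + 10 + 10 + 4 = 3484

3484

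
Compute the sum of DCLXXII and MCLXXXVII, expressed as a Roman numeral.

DCLXXII = 672
MCLXXXVII = 1187
672 + 1187 = 1859

MDCCCLIX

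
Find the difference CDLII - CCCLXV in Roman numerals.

CDLII = 452
CCCLXV = 365
452 - 365 = 87

LXXXVII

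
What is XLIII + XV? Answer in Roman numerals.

XLIII = 43
XV = 15
43 + 15 = 58

LVIII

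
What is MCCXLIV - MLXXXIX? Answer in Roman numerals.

MCCXLIV = 1244
MLXXXIX = 1089
1244 - 1089 = 155

CLV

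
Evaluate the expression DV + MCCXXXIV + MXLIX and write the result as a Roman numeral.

DV = 505, MCCXXXIV = 1234, MXLIX = 1049
505 + 1234 = 1739
1739 + 1049 = 2788

MMDCCLXXXVIII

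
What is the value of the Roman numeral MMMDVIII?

MMMDVIII: M=1000, M=1000, M=1000, D=500, V=5, I=1, I=1, I=1
1000 + 1000 + 1000 + 500 + 5 + 1 + 1 + 1 = 3508

3508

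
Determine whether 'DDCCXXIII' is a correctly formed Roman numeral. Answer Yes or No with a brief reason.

'DDCCXXIII': D should not appear more than once

No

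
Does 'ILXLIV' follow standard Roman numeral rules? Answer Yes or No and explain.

'ILXLIV': L should not appear more than once

No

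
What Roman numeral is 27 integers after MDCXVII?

MDCXVII = 1617
1617 + 27 = 1644

MDCXLIV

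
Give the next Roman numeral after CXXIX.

CXXIX = 129, so the next integer is 129 + 1 = 130

CXXX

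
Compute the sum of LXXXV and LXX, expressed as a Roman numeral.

LXXXV = 85
LXX = 70
85 + 70 = 155

CLV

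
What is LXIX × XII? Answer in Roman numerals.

LXIX = 69
XII = 12
69 × 12 = 828

DCCCXXVIII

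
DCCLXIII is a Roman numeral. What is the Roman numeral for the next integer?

DCCLXIII = 763; next is 764

DCCLXIV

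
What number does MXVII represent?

MXVII: M=1000, X=10, V=5, I=1, I=1
1000 + 10 + 5 + 1 + 1 = 1017

1017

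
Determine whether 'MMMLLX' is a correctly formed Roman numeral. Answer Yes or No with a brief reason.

'MMMLLX': L should not appear more than once

No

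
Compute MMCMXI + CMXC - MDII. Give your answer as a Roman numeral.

MMCMXI = 2911, CMXC = 990, MDII = 1502
2911 + 990 = 3901
3901 - 1502 = 2399

MMCCCXCIX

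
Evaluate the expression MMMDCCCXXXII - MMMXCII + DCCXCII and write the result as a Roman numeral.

MMMDCCCXXXII = 3832, MMMXCII = 3092, DCCXCII = 792
3832 - 3092 = 740
740 + 792 = 1532

MDXXXII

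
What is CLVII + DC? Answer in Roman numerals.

CLVII = 157
DC = 600
157 + 600 = 757

DCCLVII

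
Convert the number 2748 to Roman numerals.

Convert 2748 to Roman numerals:
  2748 contains 2×1000 (MM)
  748 contains 1×500 (D)
  248 contains 2×100 (CC)
  48 contains 1×40 (XL)
  8 contains 1×5 (V)
  3 contains 3×1 (III)

MMDCCXLVIII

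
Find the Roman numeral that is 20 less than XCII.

XCII = 92
92 - 20 = 72

LXXII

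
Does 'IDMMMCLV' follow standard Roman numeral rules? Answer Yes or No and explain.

'IDMMMCLV': Invalid subtractive combination: ID

No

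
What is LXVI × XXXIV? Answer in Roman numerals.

LXVI = 66
XXXIV = 34
66 × 34 = 2244

MMCCXLIV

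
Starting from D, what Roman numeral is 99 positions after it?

D = 500
500 + 99 = 599

DXCIX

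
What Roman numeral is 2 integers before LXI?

LXI = 61
61 - 2 = 59

LIX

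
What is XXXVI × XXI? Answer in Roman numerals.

XXXVI = 36
XXI = 21
36 × 21 = 756

DCCLVI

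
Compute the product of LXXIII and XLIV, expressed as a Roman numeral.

LXXIII = 73
XLIV = 44
73 × 44 = 3212

MMMCCXII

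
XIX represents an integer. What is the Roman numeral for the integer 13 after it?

XIX = 19
19 + 13 = 32

XXXII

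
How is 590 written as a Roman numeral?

Convert 590 to Roman numerals:
  590 contains 1×500 (D)
  90 contains 1×90 (XC)

DXC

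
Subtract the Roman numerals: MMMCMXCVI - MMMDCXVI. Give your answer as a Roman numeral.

MMMCMXCVI = 3996
MMMDCXVI = 3616
3996 - 3616 = 380

CCCLXXX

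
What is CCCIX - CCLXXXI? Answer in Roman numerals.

CCCIX = 309
CCLXXXI = 281
309 - 281 = 28

XXVIII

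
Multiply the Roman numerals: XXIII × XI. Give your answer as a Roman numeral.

XXIII = 23
XI = 11
23 × 11 = 253

CCLIII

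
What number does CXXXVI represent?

CXXXVI: C=100, X=10, X=10, X=10, V=5, I=1
100 + 10 + 10 + 10 + 5 + 1 = 136

136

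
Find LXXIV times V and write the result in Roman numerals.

LXXIV = 74
V = 5
74 × 5 = 370

CCCLXX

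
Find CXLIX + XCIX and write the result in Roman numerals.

CXLIX = 149
XCIX = 99
149 + 99 = 248

CCXLVIII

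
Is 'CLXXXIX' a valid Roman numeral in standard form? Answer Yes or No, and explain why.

'CLXXXIX': Check the rules: uses only the symbols I, V, X, L, C, D, M; no symbol is repeated more than three times in a row; V, L and D each appear at most once; the only place a smaller symbol precedes a larger one is the allowed subtractive pair IX, the symbol right after such a pair (if any) is smaller than the pair's first symbol, and otherwise the values never increase from left to right. Value: C (100) + L (50) + X (10) + X (10) + X (10) + IX (9) = 189. So it is a valid standard Roman numeral.

Yes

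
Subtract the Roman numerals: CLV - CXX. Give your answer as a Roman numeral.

CLV = 155
CXX = 120
155 - 120 = 35

XXXV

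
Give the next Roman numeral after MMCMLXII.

MMCMLXII = 2962; next is 2963

MMCMLXIII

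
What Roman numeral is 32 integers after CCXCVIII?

CCXCVIII = 298
298 + 32 = 330

CCCXXX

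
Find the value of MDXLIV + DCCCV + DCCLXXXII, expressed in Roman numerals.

MDXLIV = 1544, DCCCV = 805, DCCLXXXII = 782
1544 + 805 = 2349
2349 + 782 = 3131

MMMCXXXI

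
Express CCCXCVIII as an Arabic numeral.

CCCXCVIII: C=100, C=100, C=100, XC=90, V=5, I=1, I=1, I=1
100 + 100 + 100 + 90 + 5 + 1 + 1 + 1 = 398

398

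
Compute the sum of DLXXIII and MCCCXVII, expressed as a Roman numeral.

DLXXIII = 573
MCCCXVII = 1317
573 + 1317 = 1890

MDCCCXC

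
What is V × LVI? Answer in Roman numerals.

V = 5
LVI = 56
5 × 56 = 280

CCLXXX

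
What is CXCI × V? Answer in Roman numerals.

CXCI = 191
V = 5
191 × 5 = 955

CMLV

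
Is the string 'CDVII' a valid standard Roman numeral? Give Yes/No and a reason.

'CDVII': Check the rules: uses only the symbols I, V, X, L, C, D, M; no symbol is repeated more than three times in a row; V, L and D each appear at most once; the only place a smaller symbol precedes a larger one is the allowed subtractive pair CD, the symbol right after such a pair (if any) is smaller than the pair's first symbol, and otherwise the values never increase from left to right. Value: CD (400) + V (5) + I (1) + I (1) = 407. So it is a valid standard Roman numeral.

Yes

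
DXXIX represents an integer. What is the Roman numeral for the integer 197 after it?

DXXIX = 529
529 + 197 = 726

DCCXXVI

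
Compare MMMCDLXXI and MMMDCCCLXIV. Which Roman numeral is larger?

MMMCDLXXI = 3471
MMMDCCCLXIV = 3864
3864 is larger

MMMDCCCLXIV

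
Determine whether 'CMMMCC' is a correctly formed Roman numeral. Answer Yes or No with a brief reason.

'CMMMCC': C (position 1) comes before the larger symbol M (position 3) without being directly in front of it as a subtractive pair; apart from IV, IX, XL, XC, CD and CM, symbols must go from largest to smallest

No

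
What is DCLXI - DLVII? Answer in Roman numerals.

DCLXI = 661
DLVII = 557
661 - 557 = 104

CIV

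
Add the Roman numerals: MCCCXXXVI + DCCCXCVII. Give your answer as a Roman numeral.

MCCCXXXVI = 1336
DCCCXCVII = 897
1336 + 897 = 2233

MMCCXXXIII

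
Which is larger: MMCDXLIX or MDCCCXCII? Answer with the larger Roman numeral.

MMCDXLIX = 2449
MDCCCXCII = 1892
2449 is larger

MMCDXLIX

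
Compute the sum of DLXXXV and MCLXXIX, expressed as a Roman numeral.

DLXXXV = 585
MCLXXIX = 1179
585 + 1179 = 1764

MDCCLXIV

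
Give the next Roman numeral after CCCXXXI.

CCCXXXI = 331; next is 332

CCCXXXII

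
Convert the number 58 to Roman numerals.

Convert 58 to Roman numerals:
  58 contains 1×50 (L)
  8 contains 1×5 (V)
  3 contains 3×1 (III)

LVIII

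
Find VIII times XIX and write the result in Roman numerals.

VIII = 8
XIX = 19
8 × 19 = 152

CLII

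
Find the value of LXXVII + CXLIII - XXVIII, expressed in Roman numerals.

LXXVII = 77, CXLIII = 143, XXVIII = 28
77 + 143 = 220
220 - 28 = 192

CXCII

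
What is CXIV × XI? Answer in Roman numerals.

CXIV = 114
XI = 11
114 × 11 = 1254

MCCLIV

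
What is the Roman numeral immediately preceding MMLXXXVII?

MMLXXXVII = 2087, so the previous integer is 2087 - 1 = 2086

MMLXXXVI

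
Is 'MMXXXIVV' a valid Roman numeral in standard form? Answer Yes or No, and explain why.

'MMXXXIVV': V should not appear more than once

No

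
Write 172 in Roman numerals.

Convert 172 to Roman numerals:
  172 contains 1×100 (C)
  72 contains 1×50 (L)
  22 contains 2×10 (XX)
  2 contains 2×1 (II)

CLXXII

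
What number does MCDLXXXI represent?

MCDLXXXI: M=1000, CD=400, L=50, X=10, X=10, X=10, I=1
1000 + 400 + 50 + 10 + 10 + 10 + 1 = 1481

1481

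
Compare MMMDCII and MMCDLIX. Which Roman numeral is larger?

MMMDCII = 3602
MMCDLIX = 2459
3602 is larger

MMMDCII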